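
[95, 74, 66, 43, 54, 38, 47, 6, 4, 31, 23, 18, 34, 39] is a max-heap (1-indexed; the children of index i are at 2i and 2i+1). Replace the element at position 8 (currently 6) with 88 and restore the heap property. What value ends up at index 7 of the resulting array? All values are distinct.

set index 8 from 6 to 88 → [95, 74, 66, 43, 54, 38, 47, 88, 4, 31, 23, 18, 34, 39]
88 > parent 43 at index 4, swap → [95, 74, 66, 88, 54, 38, 47, 43, 4, 31, 23, 18, 34, 39]
88 > parent 74 at index 2, swap → [95, 88, 66, 74, 54, 38, 47, 43, 4, 31, 23, 18, 34, 39]
resulting array: [95, 88, 66, 74, 54, 38, 47, 43, 4, 31, 23, 18, 34, 39]

47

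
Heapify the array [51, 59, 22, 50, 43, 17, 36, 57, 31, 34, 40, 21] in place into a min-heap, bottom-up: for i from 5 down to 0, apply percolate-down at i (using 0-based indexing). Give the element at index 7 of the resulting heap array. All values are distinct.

57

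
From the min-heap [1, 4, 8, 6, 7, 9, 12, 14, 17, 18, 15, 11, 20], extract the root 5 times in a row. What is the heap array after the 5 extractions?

[9, 11, 12, 14, 15, 18, 17, 20]

extract-min #1 returns 1:
  remove root 1; move last element 20 to root → [20, 4, 8, 6, 7, 9, 12, 14, 17, 18, 15, 11]
  20 vs smaller child 4 at index 1, swap → [4, 20, 8, 6, 7, 9, 12, 14, 17, 18, 15, 11]
  20 vs smaller child 6 at index 3, swap → [4, 6, 8, 20, 7, 9, 12, 14, 17, 18, 15, 11]
  20 vs smaller child 14 at index 7, swap → [4, 6, 8, 14, 7, 9, 12, 20, 17, 18, 15, 11]
extract-min #2 returns 4:
  remove root 4; move last element 11 to root → [11, 6, 8, 14, 7, 9, 12, 20, 17, 18, 15]
  11 vs smaller child 6 at index 1, swap → [6, 11, 8, 14, 7, 9, 12, 20, 17, 18, 15]
  11 vs smaller child 7 at index 4, swap → [6, 7, 8, 14, 11, 9, 12, 20, 17, 18, 15]
extract-min #3 returns 6:
  remove root 6; move last element 15 to root → [15, 7, 8, 14, 11, 9, 12, 20, 17, 18]
  15 vs smaller child 7 at index 1, swap → [7, 15, 8, 14, 11, 9, 12, 20, 17, 18]
  15 vs smaller child 11 at index 4, swap → [7, 11, 8, 14, 15, 9, 12, 20, 17, 18]
extract-min #4 returns 7:
  remove root 7; move last element 18 to root → [18, 11, 8, 14, 15, 9, 12, 20, 17]
  18 vs smaller child 8 at index 2, swap → [8, 11, 18, 14, 15, 9, 12, 20, 17]
  18 vs smaller child 9 at index 5, swap → [8, 11, 9, 14, 15, 18, 12, 20, 17]
extract-min #5 returns 8:
  remove root 8; move last element 17 to root → [17, 11, 9, 14, 15, 18, 12, 20]
  17 vs smaller child 9 at index 2, swap → [9, 11, 17, 14, 15, 18, 12, 20]
  17 vs smaller child 12 at index 6, swap → [9, 11, 12, 14, 15, 18, 17, 20]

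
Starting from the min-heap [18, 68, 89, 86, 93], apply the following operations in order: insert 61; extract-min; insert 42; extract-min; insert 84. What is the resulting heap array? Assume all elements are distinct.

insert 61:
  append 61 at index 5 → [18, 68, 89, 86, 93, 61]
  61 < parent 89 at index 2, swap → [18, 68, 61, 86, 93, 89]
extract-min → returns 18:
  remove root 18; move last element 89 to root → [89, 68, 61, 86, 93]
  89 vs smaller child 61 at index 2, swap → [61, 68, 89, 86, 93]
insert 42:
  append 42 at index 5 → [61, 68, 89, 86, 93, 42]
  42 < parent 89 at index 2, swap → [61, 68, 42, 86, 93, 89]
  42 < parent 61 at index 0, swap → [42, 68, 61, 86, 93, 89]
extract-min → returns 42:
  remove root 42; move last element 89 to root → [89, 68, 61, 86, 93]
  89 vs smaller child 61 at index 2, swap → [61, 68, 89, 86, 93]
insert 84:
  append 84 at index 5 → [61, 68, 89, 86, 93, 84]
  84 < parent 89 at index 2, swap → [61, 68, 84, 86, 93, 89]

[61, 68, 84, 86, 93, 89]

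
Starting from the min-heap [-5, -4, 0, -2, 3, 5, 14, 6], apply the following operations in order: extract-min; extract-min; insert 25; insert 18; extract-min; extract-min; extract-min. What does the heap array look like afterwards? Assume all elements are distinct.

[5, 6, 18, 25, 14]

extract-min → returns -5:
  remove root -5; move last element 6 to root → [6, -4, 0, -2, 3, 5, 14]
  6 vs smaller child -4 at index 1, swap → [-4, 6, 0, -2, 3, 5, 14]
  6 vs smaller child -2 at index 3, swap → [-4, -2, 0, 6, 3, 5, 14]
extract-min → returns -4:
  remove root -4; move last element 14 to root → [14, -2, 0, 6, 3, 5]
  14 vs smaller child -2 at index 1, swap → [-2, 14, 0, 6, 3, 5]
  14 vs smaller child 3 at index 4, swap → [-2, 3, 0, 6, 14, 5]
insert 25:
  append 25 at index 6 → [-2, 3, 0, 6, 14, 5, 25] (no swap needed)
insert 18:
  append 18 at index 7 → [-2, 3, 0, 6, 14, 5, 25, 18] (no swap needed)
extract-min → returns -2:
  remove root -2; move last element 18 to root → [18, 3, 0, 6, 14, 5, 25]
  18 vs smaller child 0 at index 2, swap → [0, 3, 18, 6, 14, 5, 25]
  18 vs smaller child 5 at index 5, swap → [0, 3, 5, 6, 14, 18, 25]
extract-min → returns 0:
  remove root 0; move last element 25 to root → [25, 3, 5, 6, 14, 18]
  25 vs smaller child 3 at index 1, swap → [3, 25, 5, 6, 14, 18]
  25 vs smaller child 6 at index 3, swap → [3, 6, 5, 25, 14, 18]
extract-min → returns 3:
  remove root 3; move last element 18 to root → [18, 6, 5, 25, 14]
  18 vs smaller child 5 at index 2, swap → [5, 6, 18, 25, 14]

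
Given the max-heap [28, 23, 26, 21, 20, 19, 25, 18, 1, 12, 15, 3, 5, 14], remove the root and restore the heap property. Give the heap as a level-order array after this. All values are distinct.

remove root 28; move last element 14 to root → [14, 23, 26, 21, 20, 19, 25, 18, 1, 12, 15, 3, 5]
14 vs larger child 26 at index 2, swap → [26, 23, 14, 21, 20, 19, 25, 18, 1, 12, 15, 3, 5]
14 vs larger child 25 at index 6, swap → [26, 23, 25, 21, 20, 19, 14, 18, 1, 12, 15, 3, 5]

[26, 23, 25, 21, 20, 19, 14, 18, 1, 12, 15, 3, 5]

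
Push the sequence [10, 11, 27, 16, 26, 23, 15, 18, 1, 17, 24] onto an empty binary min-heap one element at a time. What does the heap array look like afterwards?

Insert 10:
  append 10 at index 0 → [10] (no swap needed)
Insert 11:
  append 11 at index 1 → [10, 11] (no swap needed)
Insert 27:
  append 27 at index 2 → [10, 11, 27] (no swap needed)
Insert 16:
  append 16 at index 3 → [10, 11, 27, 16] (no swap needed)
Insert 26:
  append 26 at index 4 → [10, 11, 27, 16, 26] (no swap needed)
Insert 23:
  append 23 at index 5 → [10, 11, 27, 16, 26, 23]
  23 < parent 27 at index 2, swap → [10, 11, 23, 16, 26, 27]
Insert 15:
  append 15 at index 6 → [10, 11, 23, 16, 26, 27, 15]
  15 < parent 23 at index 2, swap → [10, 11, 15, 16, 26, 27, 23]
Insert 18:
  append 18 at index 7 → [10, 11, 15, 16, 26, 27, 23, 18] (no swap needed)
Insert 1:
  append 1 at index 8 → [10, 11, 15, 16, 26, 27, 23, 18, 1]
  1 < parent 16 at index 3, swap → [10, 11, 15, 1, 26, 27, 23, 18, 16]
  1 < parent 11 at index 1, swap → [10, 1, 15, 11, 26, 27, 23, 18, 16]
  1 < parent 10 at index 0, swap → [1, 10, 15, 11, 26, 27, 23, 18, 16]
Insert 17:
  append 17 at index 9 → [1, 10, 15, 11, 26, 27, 23, 18, 16, 17]
  17 < parent 26 at index 4, swap → [1, 10, 15, 11, 17, 27, 23, 18, 16, 26]
Insert 24:
  append 24 at index 10 → [1, 10, 15, 11, 17, 27, 23, 18, 16, 26, 24] (no swap needed)

[1, 10, 15, 11, 17, 27, 23, 18, 16, 26, 24]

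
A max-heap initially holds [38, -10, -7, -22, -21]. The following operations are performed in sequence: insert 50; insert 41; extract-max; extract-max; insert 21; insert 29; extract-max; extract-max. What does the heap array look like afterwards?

insert 50:
  append 50 at index 5 → [38, -10, -7, -22, -21, 50]
  50 > parent -7 at index 2, swap → [38, -10, 50, -22, -21, -7]
  50 > parent 38 at index 0, swap → [50, -10, 38, -22, -21, -7]
insert 41:
  append 41 at index 6 → [50, -10, 38, -22, -21, -7, 41]
  41 > parent 38 at index 2, swap → [50, -10, 41, -22, -21, -7, 38]
extract-max → returns 50:
  remove root 50; move last element 38 to root → [38, -10, 41, -22, -21, -7]
  38 vs larger child 41 at index 2, swap → [41, -10, 38, -22, -21, -7]
extract-max → returns 41:
  remove root 41; move last element -7 to root → [-7, -10, 38, -22, -21]
  -7 vs larger child 38 at index 2, swap → [38, -10, -7, -22, -21]
insert 21:
  append 21 at index 5 → [38, -10, -7, -22, -21, 21]
  21 > parent -7 at index 2, swap → [38, -10, 21, -22, -21, -7]
insert 29:
  append 29 at index 6 → [38, -10, 21, -22, -21, -7, 29]
  29 > parent 21 at index 2, swap → [38, -10, 29, -22, -21, -7, 21]
extract-max → returns 38:
  remove root 38; move last element 21 to root → [21, -10, 29, -22, -21, -7]
  21 vs larger child 29 at index 2, swap → [29, -10, 21, -22, -21, -7]
extract-max → returns 29:
  remove root 29; move last element -7 to root → [-7, -10, 21, -22, -21]
  -7 vs larger child 21 at index 2, swap → [21, -10, -7, -22, -21]

[21, -10, -7, -22, -21]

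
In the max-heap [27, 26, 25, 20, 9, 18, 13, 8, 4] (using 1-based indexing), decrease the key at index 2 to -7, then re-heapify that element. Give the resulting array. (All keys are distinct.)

[27, 20, 25, 8, 9, 18, 13, -7, 4]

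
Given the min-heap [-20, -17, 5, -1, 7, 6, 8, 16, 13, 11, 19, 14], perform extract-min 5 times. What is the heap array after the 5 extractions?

extract-min #1 returns -20:
  remove root -20; move last element 14 to root → [14, -17, 5, -1, 7, 6, 8, 16, 13, 11, 19]
  14 vs smaller child -17 at index 1, swap → [-17, 14, 5, -1, 7, 6, 8, 16, 13, 11, 19]
  14 vs smaller child -1 at index 3, swap → [-17, -1, 5, 14, 7, 6, 8, 16, 13, 11, 19]
  14 vs smaller child 13 at index 8, swap → [-17, -1, 5, 13, 7, 6, 8, 16, 14, 11, 19]
extract-min #2 returns -17:
  remove root -17; move last element 19 to root → [19, -1, 5, 13, 7, 6, 8, 16, 14, 11]
  19 vs smaller child -1 at index 1, swap → [-1, 19, 5, 13, 7, 6, 8, 16, 14, 11]
  19 vs smaller child 7 at index 4, swap → [-1, 7, 5, 13, 19, 6, 8, 16, 14, 11]
  19 vs only child 11 at index 9, swap → [-1, 7, 5, 13, 11, 6, 8, 16, 14, 19]
extract-min #3 returns -1:
  remove root -1; move last element 19 to root → [19, 7, 5, 13, 11, 6, 8, 16, 14]
  19 vs smaller child 5 at index 2, swap → [5, 7, 19, 13, 11, 6, 8, 16, 14]
  19 vs smaller child 6 at index 5, swap → [5, 7, 6, 13, 11, 19, 8, 16, 14]
extract-min #4 returns 5:
  remove root 5; move last element 14 to root → [14, 7, 6, 13, 11, 19, 8, 16]
  14 vs smaller child 6 at index 2, swap → [6, 7, 14, 13, 11, 19, 8, 16]
  14 vs smaller child 8 at index 6, swap → [6, 7, 8, 13, 11, 19, 14, 16]
extract-min #5 returns 6:
  remove root 6; move last element 16 to root → [16, 7, 8, 13, 11, 19, 14]
  16 vs smaller child 7 at index 1, swap → [7, 16, 8, 13, 11, 19, 14]
  16 vs smaller child 11 at index 4, swap → [7, 11, 8, 13, 16, 19, 14]

[7, 11, 8, 13, 16, 19, 14]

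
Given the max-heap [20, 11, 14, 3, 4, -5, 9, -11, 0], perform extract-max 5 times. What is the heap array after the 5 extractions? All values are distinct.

[3, -5, 0, -11]

extract-max #1 returns 20:
  remove root 20; move last element 0 to root → [0, 11, 14, 3, 4, -5, 9, -11]
  0 vs larger child 14 at index 2, swap → [14, 11, 0, 3, 4, -5, 9, -11]
  0 vs larger child 9 at index 6, swap → [14, 11, 9, 3, 4, -5, 0, -11]
extract-max #2 returns 14:
  remove root 14; move last element -11 to root → [-11, 11, 9, 3, 4, -5, 0]
  -11 vs larger child 11 at index 1, swap → [11, -11, 9, 3, 4, -5, 0]
  -11 vs larger child 4 at index 4, swap → [11, 4, 9, 3, -11, -5, 0]
extract-max #3 returns 11:
  remove root 11; move last element 0 to root → [0, 4, 9, 3, -11, -5]
  0 vs larger child 9 at index 2, swap → [9, 4, 0, 3, -11, -5]
extract-max #4 returns 9:
  remove root 9; move last element -5 to root → [-5, 4, 0, 3, -11]
  -5 vs larger child 4 at index 1, swap → [4, -5, 0, 3, -11]
  -5 vs larger child 3 at index 3, swap → [4, 3, 0, -5, -11]
extract-max #5 returns 4:
  remove root 4; move last element -11 to root → [-11, 3, 0, -5]
  -11 vs larger child 3 at index 1, swap → [3, -11, 0, -5]
  -11 vs only child -5 at index 3, swap → [3, -5, 0, -11]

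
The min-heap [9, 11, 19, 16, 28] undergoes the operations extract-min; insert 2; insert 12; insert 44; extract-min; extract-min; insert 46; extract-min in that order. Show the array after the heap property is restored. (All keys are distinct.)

[16, 28, 19, 46, 44]

extract-min → returns 9:
  remove root 9; move last element 28 to root → [28, 11, 19, 16]
  28 vs smaller child 11 at index 1, swap → [11, 28, 19, 16]
  28 vs only child 16 at index 3, swap → [11, 16, 19, 28]
insert 2:
  append 2 at index 4 → [11, 16, 19, 28, 2]
  2 < parent 16 at index 1, swap → [11, 2, 19, 28, 16]
  2 < parent 11 at index 0, swap → [2, 11, 19, 28, 16]
insert 12:
  append 12 at index 5 → [2, 11, 19, 28, 16, 12]
  12 < parent 19 at index 2, swap → [2, 11, 12, 28, 16, 19]
insert 44:
  append 44 at index 6 → [2, 11, 12, 28, 16, 19, 44] (no swap needed)
extract-min → returns 2:
  remove root 2; move last element 44 to root → [44, 11, 12, 28, 16, 19]
  44 vs smaller child 11 at index 1, swap → [11, 44, 12, 28, 16, 19]
  44 vs smaller child 16 at index 4, swap → [11, 16, 12, 28, 44, 19]
extract-min → returns 11:
  remove root 11; move last element 19 to root → [19, 16, 12, 28, 44]
  19 vs smaller child 12 at index 2, swap → [12, 16, 19, 28, 44]
insert 46:
  append 46 at index 5 → [12, 16, 19, 28, 44, 46] (no swap needed)
extract-min → returns 12:
  remove root 12; move last element 46 to root → [46, 16, 19, 28, 44]
  46 vs smaller child 16 at index 1, swap → [16, 46, 19, 28, 44]
  46 vs smaller child 28 at index 3, swap → [16, 28, 19, 46, 44]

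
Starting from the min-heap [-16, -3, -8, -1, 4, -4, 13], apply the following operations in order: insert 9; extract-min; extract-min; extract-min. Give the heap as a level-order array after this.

[-3, -1, 9, 13, 4]

insert 9:
  append 9 at index 7 → [-16, -3, -8, -1, 4, -4, 13, 9] (no swap needed)
extract-min → returns -16:
  remove root -16; move last element 9 to root → [9, -3, -8, -1, 4, -4, 13]
  9 vs smaller child -8 at index 2, swap → [-8, -3, 9, -1, 4, -4, 13]
  9 vs smaller child -4 at index 5, swap → [-8, -3, -4, -1, 4, 9, 13]
extract-min → returns -8:
  remove root -8; move last element 13 to root → [13, -3, -4, -1, 4, 9]
  13 vs smaller child -4 at index 2, swap → [-4, -3, 13, -1, 4, 9]
  13 vs only child 9 at index 5, swap → [-4, -3, 9, -1, 4, 13]
extract-min → returns -4:
  remove root -4; move last element 13 to root → [13, -3, 9, -1, 4]
  13 vs smaller child -3 at index 1, swap → [-3, 13, 9, -1, 4]
  13 vs smaller child -1 at index 3, swap → [-3, -1, 9, 13, 4]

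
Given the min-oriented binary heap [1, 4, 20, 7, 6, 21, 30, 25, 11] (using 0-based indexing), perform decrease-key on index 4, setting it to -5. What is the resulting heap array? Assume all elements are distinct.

[-5, 1, 20, 7, 4, 21, 30, 25, 11]

set index 4 from 6 to -5 → [1, 4, 20, 7, -5, 21, 30, 25, 11]
-5 < parent 4 at index 1, swap → [1, -5, 20, 7, 4, 21, 30, 25, 11]
-5 < parent 1 at index 0, swap → [-5, 1, 20, 7, 4, 21, 30, 25, 11]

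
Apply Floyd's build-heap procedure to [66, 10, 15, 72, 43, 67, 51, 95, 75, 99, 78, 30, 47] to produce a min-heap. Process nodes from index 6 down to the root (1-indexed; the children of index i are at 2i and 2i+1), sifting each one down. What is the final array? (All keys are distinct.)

sift down from index 6:
  67 vs smaller child 30 at index 12, swap → [66, 10, 15, 72, 43, 30, 51, 95, 75, 99, 78, 67, 47]
sift down from index 5: already satisfies heap property
sift down from index 4: already satisfies heap property
sift down from index 3: already satisfies heap property
sift down from index 2: already satisfies heap property
sift down from index 1:
  66 vs smaller child 10 at index 2, swap → [10, 66, 15, 72, 43, 30, 51, 95, 75, 99, 78, 67, 47]
  66 vs smaller child 43 at index 5, swap → [10, 43, 15, 72, 66, 30, 51, 95, 75, 99, 78, 67, 47]

[10, 43, 15, 72, 66, 30, 51, 95, 75, 99, 78, 67, 47]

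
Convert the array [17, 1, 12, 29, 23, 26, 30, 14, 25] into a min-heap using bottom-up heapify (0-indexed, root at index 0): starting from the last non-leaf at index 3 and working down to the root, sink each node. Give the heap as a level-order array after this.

sift down from index 3:
  29 vs smaller child 14 at index 7, swap → [17, 1, 12, 14, 23, 26, 30, 29, 25]
sift down from index 2: already satisfies heap property
sift down from index 1: already satisfies heap property
sift down from index 0:
  17 vs smaller child 1 at index 1, swap → [1, 17, 12, 14, 23, 26, 30, 29, 25]
  17 vs smaller child 14 at index 3, swap → [1, 14, 12, 17, 23, 26, 30, 29, 25]

[1, 14, 12, 17, 23, 26, 30, 29, 25]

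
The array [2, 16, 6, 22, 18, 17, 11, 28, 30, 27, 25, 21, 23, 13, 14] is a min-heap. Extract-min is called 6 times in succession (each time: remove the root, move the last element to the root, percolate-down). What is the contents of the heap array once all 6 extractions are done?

[17, 18, 21, 22, 25, 27, 23, 28, 30]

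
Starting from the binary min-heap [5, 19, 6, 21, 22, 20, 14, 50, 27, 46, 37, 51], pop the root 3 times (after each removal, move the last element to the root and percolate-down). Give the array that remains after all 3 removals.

extract-min #1 returns 5:
  remove root 5; move last element 51 to root → [51, 19, 6, 21, 22, 20, 14, 50, 27, 46, 37]
  51 vs smaller child 6 at index 2, swap → [6, 19, 51, 21, 22, 20, 14, 50, 27, 46, 37]
  51 vs smaller child 14 at index 6, swap → [6, 19, 14, 21, 22, 20, 51, 50, 27, 46, 37]
extract-min #2 returns 6:
  remove root 6; move last element 37 to root → [37, 19, 14, 21, 22, 20, 51, 50, 27, 46]
  37 vs smaller child 14 at index 2, swap → [14, 19, 37, 21, 22, 20, 51, 50, 27, 46]
  37 vs smaller child 20 at index 5, swap → [14, 19, 20, 21, 22, 37, 51, 50, 27, 46]
extract-min #3 returns 14:
  remove root 14; move last element 46 to root → [46, 19, 20, 21, 22, 37, 51, 50, 27]
  46 vs smaller child 19 at index 1, swap → [19, 46, 20, 21, 22, 37, 51, 50, 27]
  46 vs smaller child 21 at index 3, swap → [19, 21, 20, 46, 22, 37, 51, 50, 27]
  46 vs smaller child 27 at index 8, swap → [19, 21, 20, 27, 22, 37, 51, 50, 46]

[19, 21, 20, 27, 22, 37, 51, 50, 46]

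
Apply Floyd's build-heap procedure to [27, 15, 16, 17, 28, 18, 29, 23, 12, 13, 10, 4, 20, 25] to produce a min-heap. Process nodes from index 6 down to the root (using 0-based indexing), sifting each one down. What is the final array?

[4, 10, 16, 12, 13, 18, 25, 23, 17, 15, 28, 27, 20, 29]

sift down from index 6:
  29 vs only child 25 at index 13, swap → [27, 15, 16, 17, 28, 18, 25, 23, 12, 13, 10, 4, 20, 29]
sift down from index 5:
  18 vs smaller child 4 at index 11, swap → [27, 15, 16, 17, 28, 4, 25, 23, 12, 13, 10, 18, 20, 29]
sift down from index 4:
  28 vs smaller child 10 at index 10, swap → [27, 15, 16, 17, 10, 4, 25, 23, 12, 13, 28, 18, 20, 29]
sift down from index 3:
  17 vs smaller child 12 at index 8, swap → [27, 15, 16, 12, 10, 4, 25, 23, 17, 13, 28, 18, 20, 29]
sift down from index 2:
  16 vs smaller child 4 at index 5, swap → [27, 15, 4, 12, 10, 16, 25, 23, 17, 13, 28, 18, 20, 29]
sift down from index 1:
  15 vs smaller child 10 at index 4, swap → [27, 10, 4, 12, 15, 16, 25, 23, 17, 13, 28, 18, 20, 29]
  15 vs smaller child 13 at index 9, swap → [27, 10, 4, 12, 13, 16, 25, 23, 17, 15, 28, 18, 20, 29]
sift down from index 0:
  27 vs smaller child 4 at index 2, swap → [4, 10, 27, 12, 13, 16, 25, 23, 17, 15, 28, 18, 20, 29]
  27 vs smaller child 16 at index 5, swap → [4, 10, 16, 12, 13, 27, 25, 23, 17, 15, 28, 18, 20, 29]
  27 vs smaller child 18 at index 11, swap → [4, 10, 16, 12, 13, 18, 25, 23, 17, 15, 28, 27, 20, 29]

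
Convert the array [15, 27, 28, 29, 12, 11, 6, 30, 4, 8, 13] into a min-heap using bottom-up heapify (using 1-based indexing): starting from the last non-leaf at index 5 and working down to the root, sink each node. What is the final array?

[4, 8, 6, 27, 12, 11, 28, 30, 29, 15, 13]

sift down from index 5:
  12 vs smaller child 8 at index 10, swap → [15, 27, 28, 29, 8, 11, 6, 30, 4, 12, 13]
sift down from index 4:
  29 vs smaller child 4 at index 9, swap → [15, 27, 28, 4, 8, 11, 6, 30, 29, 12, 13]
sift down from index 3:
  28 vs smaller child 6 at index 7, swap → [15, 27, 6, 4, 8, 11, 28, 30, 29, 12, 13]
sift down from index 2:
  27 vs smaller child 4 at index 4, swap → [15, 4, 6, 27, 8, 11, 28, 30, 29, 12, 13]
sift down from index 1:
  15 vs smaller child 4 at index 2, swap → [4, 15, 6, 27, 8, 11, 28, 30, 29, 12, 13]
  15 vs smaller child 8 at index 5, swap → [4, 8, 6, 27, 15, 11, 28, 30, 29, 12, 13]
  15 vs smaller child 12 at index 10, swap → [4, 8, 6, 27, 12, 11, 28, 30, 29, 15, 13]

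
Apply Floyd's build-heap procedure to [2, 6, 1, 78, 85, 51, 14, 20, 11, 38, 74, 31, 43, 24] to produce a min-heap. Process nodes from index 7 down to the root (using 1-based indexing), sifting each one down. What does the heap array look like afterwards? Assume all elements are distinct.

[1, 6, 2, 11, 38, 31, 14, 20, 78, 85, 74, 51, 43, 24]

sift down from index 7: already satisfies heap property
sift down from index 6:
  51 vs smaller child 31 at index 12, swap → [2, 6, 1, 78, 85, 31, 14, 20, 11, 38, 74, 51, 43, 24]
sift down from index 5:
  85 vs smaller child 38 at index 10, swap → [2, 6, 1, 78, 38, 31, 14, 20, 11, 85, 74, 51, 43, 24]
sift down from index 4:
  78 vs smaller child 11 at index 9, swap → [2, 6, 1, 11, 38, 31, 14, 20, 78, 85, 74, 51, 43, 24]
sift down from index 3: already satisfies heap property
sift down from index 2: already satisfies heap property
sift down from index 1:
  2 vs smaller child 1 at index 3, swap → [1, 6, 2, 11, 38, 31, 14, 20, 78, 85, 74, 51, 43, 24]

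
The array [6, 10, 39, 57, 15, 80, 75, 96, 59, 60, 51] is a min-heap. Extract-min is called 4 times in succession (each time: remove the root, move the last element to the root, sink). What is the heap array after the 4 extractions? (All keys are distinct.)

[51, 57, 59, 96, 60, 80, 75]

extract-min #1 returns 6:
  remove root 6; move last element 51 to root → [51, 10, 39, 57, 15, 80, 75, 96, 59, 60]
  51 vs smaller child 10 at index 1, swap → [10, 51, 39, 57, 15, 80, 75, 96, 59, 60]
  51 vs smaller child 15 at index 4, swap → [10, 15, 39, 57, 51, 80, 75, 96, 59, 60]
extract-min #2 returns 10:
  remove root 10; move last element 60 to root → [60, 15, 39, 57, 51, 80, 75, 96, 59]
  60 vs smaller child 15 at index 1, swap → [15, 60, 39, 57, 51, 80, 75, 96, 59]
  60 vs smaller child 51 at index 4, swap → [15, 51, 39, 57, 60, 80, 75, 96, 59]
extract-min #3 returns 15:
  remove root 15; move last element 59 to root → [59, 51, 39, 57, 60, 80, 75, 96]
  59 vs smaller child 39 at index 2, swap → [39, 51, 59, 57, 60, 80, 75, 96]
extract-min #4 returns 39:
  remove root 39; move last element 96 to root → [96, 51, 59, 57, 60, 80, 75]
  96 vs smaller child 51 at index 1, swap → [51, 96, 59, 57, 60, 80, 75]
  96 vs smaller child 57 at index 3, swap → [51, 57, 59, 96, 60, 80, 75]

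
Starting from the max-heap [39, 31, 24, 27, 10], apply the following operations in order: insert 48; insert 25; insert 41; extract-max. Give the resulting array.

insert 48:
  append 48 at index 5 → [39, 31, 24, 27, 10, 48]
  48 > parent 24 at index 2, swap → [39, 31, 48, 27, 10, 24]
  48 > parent 39 at index 0, swap → [48, 31, 39, 27, 10, 24]
insert 25:
  append 25 at index 6 → [48, 31, 39, 27, 10, 24, 25] (no swap needed)
insert 41:
  append 41 at index 7 → [48, 31, 39, 27, 10, 24, 25, 41]
  41 > parent 27 at index 3, swap → [48, 31, 39, 41, 10, 24, 25, 27]
  41 > parent 31 at index 1, swap → [48, 41, 39, 31, 10, 24, 25, 27]
extract-max → returns 48:
  remove root 48; move last element 27 to root → [27, 41, 39, 31, 10, 24, 25]
  27 vs larger child 41 at index 1, swap → [41, 27, 39, 31, 10, 24, 25]
  27 vs larger child 31 at index 3, swap → [41, 31, 39, 27, 10, 24, 25]

[41, 31, 39, 27, 10, 24, 25]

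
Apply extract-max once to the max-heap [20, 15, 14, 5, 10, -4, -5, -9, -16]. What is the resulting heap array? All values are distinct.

[15, 10, 14, 5, -16, -4, -5, -9]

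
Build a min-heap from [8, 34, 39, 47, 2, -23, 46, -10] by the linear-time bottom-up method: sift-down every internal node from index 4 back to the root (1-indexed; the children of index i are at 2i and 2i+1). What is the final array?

sift down from index 4:
  47 vs only child -10 at index 8, swap → [8, 34, 39, -10, 2, -23, 46, 47]
sift down from index 3:
  39 vs smaller child -23 at index 6, swap → [8, 34, -23, -10, 2, 39, 46, 47]
sift down from index 2:
  34 vs smaller child -10 at index 4, swap → [8, -10, -23, 34, 2, 39, 46, 47]
sift down from index 1:
  8 vs smaller child -23 at index 3, swap → [-23, -10, 8, 34, 2, 39, 46, 47]

[-23, -10, 8, 34, 2, 39, 46, 47]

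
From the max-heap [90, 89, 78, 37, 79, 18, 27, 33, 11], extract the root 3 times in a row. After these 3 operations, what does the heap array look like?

[78, 37, 27, 33, 11, 18]

extract-max #1 returns 90:
  remove root 90; move last element 11 to root → [11, 89, 78, 37, 79, 18, 27, 33]
  11 vs larger child 89 at index 1, swap → [89, 11, 78, 37, 79, 18, 27, 33]
  11 vs larger child 79 at index 4, swap → [89, 79, 78, 37, 11, 18, 27, 33]
extract-max #2 returns 89:
  remove root 89; move last element 33 to root → [33, 79, 78, 37, 11, 18, 27]
  33 vs larger child 79 at index 1, swap → [79, 33, 78, 37, 11, 18, 27]
  33 vs larger child 37 at index 3, swap → [79, 37, 78, 33, 11, 18, 27]
extract-max #3 returns 79:
  remove root 79; move last element 27 to root → [27, 37, 78, 33, 11, 18]
  27 vs larger child 78 at index 2, swap → [78, 37, 27, 33, 11, 18]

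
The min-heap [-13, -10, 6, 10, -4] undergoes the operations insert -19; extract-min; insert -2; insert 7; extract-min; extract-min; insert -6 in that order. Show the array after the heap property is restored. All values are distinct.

[-6, 6, -4, 10, 7, -2]

insert -19:
  append -19 at index 5 → [-13, -10, 6, 10, -4, -19]
  -19 < parent 6 at index 2, swap → [-13, -10, -19, 10, -4, 6]
  -19 < parent -13 at index 0, swap → [-19, -10, -13, 10, -4, 6]
extract-min → returns -19:
  remove root -19; move last element 6 to root → [6, -10, -13, 10, -4]
  6 vs smaller child -13 at index 2, swap → [-13, -10, 6, 10, -4]
insert -2:
  append -2 at index 5 → [-13, -10, 6, 10, -4, -2]
  -2 < parent 6 at index 2, swap → [-13, -10, -2, 10, -4, 6]
insert 7:
  append 7 at index 6 → [-13, -10, -2, 10, -4, 6, 7] (no swap needed)
extract-min → returns -13:
  remove root -13; move last element 7 to root → [7, -10, -2, 10, -4, 6]
  7 vs smaller child -10 at index 1, swap → [-10, 7, -2, 10, -4, 6]
  7 vs smaller child -4 at index 4, swap → [-10, -4, -2, 10, 7, 6]
extract-min → returns -10:
  remove root -10; move last element 6 to root → [6, -4, -2, 10, 7]
  6 vs smaller child -4 at index 1, swap → [-4, 6, -2, 10, 7]
insert -6:
  append -6 at index 5 → [-4, 6, -2, 10, 7, -6]
  -6 < parent -2 at index 2, swap → [-4, 6, -6, 10, 7, -2]
  -6 < parent -4 at index 0, swap → [-6, 6, -4, 10, 7, -2]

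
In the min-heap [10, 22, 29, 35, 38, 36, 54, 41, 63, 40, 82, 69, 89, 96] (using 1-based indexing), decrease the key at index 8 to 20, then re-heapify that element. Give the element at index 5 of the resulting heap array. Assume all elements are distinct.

set index 8 from 41 to 20 → [10, 22, 29, 35, 38, 36, 54, 20, 63, 40, 82, 69, 89, 96]
20 < parent 35 at index 4, swap → [10, 22, 29, 20, 38, 36, 54, 35, 63, 40, 82, 69, 89, 96]
20 < parent 22 at index 2, swap → [10, 20, 29, 22, 38, 36, 54, 35, 63, 40, 82, 69, 89, 96]
resulting array: [10, 20, 29, 22, 38, 36, 54, 35, 63, 40, 82, 69, 89, 96]

38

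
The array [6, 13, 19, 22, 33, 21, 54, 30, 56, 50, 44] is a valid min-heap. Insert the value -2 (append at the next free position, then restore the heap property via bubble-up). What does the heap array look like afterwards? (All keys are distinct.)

[-2, 13, 6, 22, 33, 19, 54, 30, 56, 50, 44, 21]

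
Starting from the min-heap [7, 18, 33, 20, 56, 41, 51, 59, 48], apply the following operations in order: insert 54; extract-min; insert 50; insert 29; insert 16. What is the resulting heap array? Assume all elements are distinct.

[16, 20, 18, 48, 29, 33, 51, 59, 56, 54, 50, 41]

insert 54:
  append 54 at index 9 → [7, 18, 33, 20, 56, 41, 51, 59, 48, 54]
  54 < parent 56 at index 4, swap → [7, 18, 33, 20, 54, 41, 51, 59, 48, 56]
extract-min → returns 7:
  remove root 7; move last element 56 to root → [56, 18, 33, 20, 54, 41, 51, 59, 48]
  56 vs smaller child 18 at index 1, swap → [18, 56, 33, 20, 54, 41, 51, 59, 48]
  56 vs smaller child 20 at index 3, swap → [18, 20, 33, 56, 54, 41, 51, 59, 48]
  56 vs smaller child 48 at index 8, swap → [18, 20, 33, 48, 54, 41, 51, 59, 56]
insert 50:
  append 50 at index 9 → [18, 20, 33, 48, 54, 41, 51, 59, 56, 50]
  50 < parent 54 at index 4, swap → [18, 20, 33, 48, 50, 41, 51, 59, 56, 54]
insert 29:
  append 29 at index 10 → [18, 20, 33, 48, 50, 41, 51, 59, 56, 54, 29]
  29 < parent 50 at index 4, swap → [18, 20, 33, 48, 29, 41, 51, 59, 56, 54, 50]
insert 16:
  append 16 at index 11 → [18, 20, 33, 48, 29, 41, 51, 59, 56, 54, 50, 16]
  16 < parent 41 at index 5, swap → [18, 20, 33, 48, 29, 16, 51, 59, 56, 54, 50, 41]
  16 < parent 33 at index 2, swap → [18, 20, 16, 48, 29, 33, 51, 59, 56, 54, 50, 41]
  16 < parent 18 at index 0, swap → [16, 20, 18, 48, 29, 33, 51, 59, 56, 54, 50, 41]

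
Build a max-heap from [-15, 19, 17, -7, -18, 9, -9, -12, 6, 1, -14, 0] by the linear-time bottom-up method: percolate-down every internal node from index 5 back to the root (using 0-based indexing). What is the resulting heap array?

[19, 6, 17, -7, 1, 9, -9, -12, -15, -18, -14, 0]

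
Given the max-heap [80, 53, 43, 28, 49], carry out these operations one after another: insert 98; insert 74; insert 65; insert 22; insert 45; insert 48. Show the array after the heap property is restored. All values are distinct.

insert 98:
  append 98 at index 5 → [80, 53, 43, 28, 49, 98]
  98 > parent 43 at index 2, swap → [80, 53, 98, 28, 49, 43]
  98 > parent 80 at index 0, swap → [98, 53, 80, 28, 49, 43]
insert 74:
  append 74 at index 6 → [98, 53, 80, 28, 49, 43, 74] (no swap needed)
insert 65:
  append 65 at index 7 → [98, 53, 80, 28, 49, 43, 74, 65]
  65 > parent 28 at index 3, swap → [98, 53, 80, 65, 49, 43, 74, 28]
  65 > parent 53 at index 1, swap → [98, 65, 80, 53, 49, 43, 74, 28]
insert 22:
  append 22 at index 8 → [98, 65, 80, 53, 49, 43, 74, 28, 22] (no swap needed)
insert 45:
  append 45 at index 9 → [98, 65, 80, 53, 49, 43, 74, 28, 22, 45] (no swap needed)
insert 48:
  append 48 at index 10 → [98, 65, 80, 53, 49, 43, 74, 28, 22, 45, 48] (no swap needed)

[98, 65, 80, 53, 49, 43, 74, 28, 22, 45, 48]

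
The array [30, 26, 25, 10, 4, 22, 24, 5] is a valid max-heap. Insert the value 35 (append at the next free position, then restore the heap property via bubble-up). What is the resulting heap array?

[35, 30, 25, 26, 4, 22, 24, 5, 10]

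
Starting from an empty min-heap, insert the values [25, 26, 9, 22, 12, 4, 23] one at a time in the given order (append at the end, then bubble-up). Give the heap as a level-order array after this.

Insert 25:
  append 25 at index 0 → [25] (no swap needed)
Insert 26:
  append 26 at index 1 → [25, 26] (no swap needed)
Insert 9:
  append 9 at index 2 → [25, 26, 9]
  9 < parent 25 at index 0, swap → [9, 26, 25]
Insert 22:
  append 22 at index 3 → [9, 26, 25, 22]
  22 < parent 26 at index 1, swap → [9, 22, 25, 26]
Insert 12:
  append 12 at index 4 → [9, 22, 25, 26, 12]
  12 < parent 22 at index 1, swap → [9, 12, 25, 26, 22]
Insert 4:
  append 4 at index 5 → [9, 12, 25, 26, 22, 4]
  4 < parent 25 at index 2, swap → [9, 12, 4, 26, 22, 25]
  4 < parent 9 at index 0, swap → [4, 12, 9, 26, 22, 25]
Insert 23:
  append 23 at index 6 → [4, 12, 9, 26, 22, 25, 23] (no swap needed)

[4, 12, 9, 26, 22, 25, 23]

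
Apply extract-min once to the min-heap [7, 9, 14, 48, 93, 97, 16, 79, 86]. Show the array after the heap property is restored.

remove root 7; move last element 86 to root → [86, 9, 14, 48, 93, 97, 16, 79]
86 vs smaller child 9 at index 1, swap → [9, 86, 14, 48, 93, 97, 16, 79]
86 vs smaller child 48 at index 3, swap → [9, 48, 14, 86, 93, 97, 16, 79]
86 vs only child 79 at index 7, swap → [9, 48, 14, 79, 93, 97, 16, 86]

[9, 48, 14, 79, 93, 97, 16, 86]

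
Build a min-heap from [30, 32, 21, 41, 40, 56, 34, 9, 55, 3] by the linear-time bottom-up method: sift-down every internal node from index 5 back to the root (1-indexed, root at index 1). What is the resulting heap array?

[3, 9, 21, 30, 32, 56, 34, 41, 55, 40]

sift down from index 5:
  40 vs only child 3 at index 10, swap → [30, 32, 21, 41, 3, 56, 34, 9, 55, 40]
sift down from index 4:
  41 vs smaller child 9 at index 8, swap → [30, 32, 21, 9, 3, 56, 34, 41, 55, 40]
sift down from index 3: already satisfies heap property
sift down from index 2:
  32 vs smaller child 3 at index 5, swap → [30, 3, 21, 9, 32, 56, 34, 41, 55, 40]
sift down from index 1:
  30 vs smaller child 3 at index 2, swap → [3, 30, 21, 9, 32, 56, 34, 41, 55, 40]
  30 vs smaller child 9 at index 4, swap → [3, 9, 21, 30, 32, 56, 34, 41, 55, 40]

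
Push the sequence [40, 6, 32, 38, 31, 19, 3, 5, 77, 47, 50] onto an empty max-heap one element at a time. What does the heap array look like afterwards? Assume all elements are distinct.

Insert 40:
  append 40 at index 0 → [40] (no swap needed)
Insert 6:
  append 6 at index 1 → [40, 6] (no swap needed)
Insert 32:
  append 32 at index 2 → [40, 6, 32] (no swap needed)
Insert 38:
  append 38 at index 3 → [40, 6, 32, 38]
  38 > parent 6 at index 1, swap → [40, 38, 32, 6]
Insert 31:
  append 31 at index 4 → [40, 38, 32, 6, 31] (no swap needed)
Insert 19:
  append 19 at index 5 → [40, 38, 32, 6, 31, 19] (no swap needed)
Insert 3:
  append 3 at index 6 → [40, 38, 32, 6, 31, 19, 3] (no swap needed)
Insert 5:
  append 5 at index 7 → [40, 38, 32, 6, 31, 19, 3, 5] (no swap needed)
Insert 77:
  append 77 at index 8 → [40, 38, 32, 6, 31, 19, 3, 5, 77]
  77 > parent 6 at index 3, swap → [40, 38, 32, 77, 31, 19, 3, 5, 6]
  77 > parent 38 at index 1, swap → [40, 77, 32, 38, 31, 19, 3, 5, 6]
  77 > parent 40 at index 0, swap → [77, 40, 32, 38, 31, 19, 3, 5, 6]
Insert 47:
  append 47 at index 9 → [77, 40, 32, 38, 31, 19, 3, 5, 6, 47]
  47 > parent 31 at index 4, swap → [77, 40, 32, 38, 47, 19, 3, 5, 6, 31]
  47 > parent 40 at index 1, swap → [77, 47, 32, 38, 40, 19, 3, 5, 6, 31]
Insert 50:
  append 50 at index 10 → [77, 47, 32, 38, 40, 19, 3, 5, 6, 31, 50]
  50 > parent 40 at index 4, swap → [77, 47, 32, 38, 50, 19, 3, 5, 6, 31, 40]
  50 > parent 47 at index 1, swap → [77, 50, 32, 38, 47, 19, 3, 5, 6, 31, 40]

[77, 50, 32, 38, 47, 19, 3, 5, 6, 31, 40]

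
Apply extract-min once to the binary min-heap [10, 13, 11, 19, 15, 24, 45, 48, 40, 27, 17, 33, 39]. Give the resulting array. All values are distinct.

[11, 13, 24, 19, 15, 33, 45, 48, 40, 27, 17, 39]

remove root 10; move last element 39 to root → [39, 13, 11, 19, 15, 24, 45, 48, 40, 27, 17, 33]
39 vs smaller child 11 at index 2, swap → [11, 13, 39, 19, 15, 24, 45, 48, 40, 27, 17, 33]
39 vs smaller child 24 at index 5, swap → [11, 13, 24, 19, 15, 39, 45, 48, 40, 27, 17, 33]
39 vs only child 33 at index 11, swap → [11, 13, 24, 19, 15, 33, 45, 48, 40, 27, 17, 39]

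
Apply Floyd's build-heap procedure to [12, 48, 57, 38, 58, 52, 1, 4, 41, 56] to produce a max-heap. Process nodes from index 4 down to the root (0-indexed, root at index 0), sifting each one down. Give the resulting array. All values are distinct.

sift down from index 4: already satisfies heap property
sift down from index 3:
  38 vs larger child 41 at index 8, swap → [12, 48, 57, 41, 58, 52, 1, 4, 38, 56]
sift down from index 2: already satisfies heap property
sift down from index 1:
  48 vs larger child 58 at index 4, swap → [12, 58, 57, 41, 48, 52, 1, 4, 38, 56]
  48 vs only child 56 at index 9, swap → [12, 58, 57, 41, 56, 52, 1, 4, 38, 48]
sift down from index 0:
  12 vs larger child 58 at index 1, swap → [58, 12, 57, 41, 56, 52, 1, 4, 38, 48]
  12 vs larger child 56 at index 4, swap → [58, 56, 57, 41, 12, 52, 1, 4, 38, 48]
  12 vs only child 48 at index 9, swap → [58, 56, 57, 41, 48, 52, 1, 4, 38, 12]

[58, 56, 57, 41, 48, 52, 1, 4, 38, 12]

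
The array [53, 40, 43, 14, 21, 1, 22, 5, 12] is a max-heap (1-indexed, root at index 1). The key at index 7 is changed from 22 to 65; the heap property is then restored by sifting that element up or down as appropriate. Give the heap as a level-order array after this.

[65, 40, 53, 14, 21, 1, 43, 5, 12]

set index 7 from 22 to 65 → [53, 40, 43, 14, 21, 1, 65, 5, 12]
65 > parent 43 at index 3, swap → [53, 40, 65, 14, 21, 1, 43, 5, 12]
65 > parent 53 at index 1, swap → [65, 40, 53, 14, 21, 1, 43, 5, 12]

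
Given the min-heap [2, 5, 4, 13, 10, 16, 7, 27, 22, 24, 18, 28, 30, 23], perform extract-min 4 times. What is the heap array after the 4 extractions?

extract-min #1 returns 2:
  remove root 2; move last element 23 to root → [23, 5, 4, 13, 10, 16, 7, 27, 22, 24, 18, 28, 30]
  23 vs smaller child 4 at index 2, swap → [4, 5, 23, 13, 10, 16, 7, 27, 22, 24, 18, 28, 30]
  23 vs smaller child 7 at index 6, swap → [4, 5, 7, 13, 10, 16, 23, 27, 22, 24, 18, 28, 30]
extract-min #2 returns 4:
  remove root 4; move last element 30 to root → [30, 5, 7, 13, 10, 16, 23, 27, 22, 24, 18, 28]
  30 vs smaller child 5 at index 1, swap → [5, 30, 7, 13, 10, 16, 23, 27, 22, 24, 18, 28]
  30 vs smaller child 10 at index 4, swap → [5, 10, 7, 13, 30, 16, 23, 27, 22, 24, 18, 28]
  30 vs smaller child 18 at index 10, swap → [5, 10, 7, 13, 18, 16, 23, 27, 22, 24, 30, 28]
extract-min #3 returns 5:
  remove root 5; move last element 28 to root → [28, 10, 7, 13, 18, 16, 23, 27, 22, 24, 30]
  28 vs smaller child 7 at index 2, swap → [7, 10, 28, 13, 18, 16, 23, 27, 22, 24, 30]
  28 vs smaller child 16 at index 5, swap → [7, 10, 16, 13, 18, 28, 23, 27, 22, 24, 30]
extract-min #4 returns 7:
  remove root 7; move last element 30 to root → [30, 10, 16, 13, 18, 28, 23, 27, 22, 24]
  30 vs smaller child 10 at index 1, swap → [10, 30, 16, 13, 18, 28, 23, 27, 22, 24]
  30 vs smaller child 13 at index 3, swap → [10, 13, 16, 30, 18, 28, 23, 27, 22, 24]
  30 vs smaller child 22 at index 8, swap → [10, 13, 16, 22, 18, 28, 23, 27, 30, 24]

[10, 13, 16, 22, 18, 28, 23, 27, 30, 24]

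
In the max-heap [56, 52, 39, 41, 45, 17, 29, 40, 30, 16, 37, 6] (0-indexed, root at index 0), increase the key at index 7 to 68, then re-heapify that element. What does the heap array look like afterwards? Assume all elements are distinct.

[68, 56, 39, 52, 45, 17, 29, 41, 30, 16, 37, 6]

set index 7 from 40 to 68 → [56, 52, 39, 41, 45, 17, 29, 68, 30, 16, 37, 6]
68 > parent 41 at index 3, swap → [56, 52, 39, 68, 45, 17, 29, 41, 30, 16, 37, 6]
68 > parent 52 at index 1, swap → [56, 68, 39, 52, 45, 17, 29, 41, 30, 16, 37, 6]
68 > parent 56 at index 0, swap → [68, 56, 39, 52, 45, 17, 29, 41, 30, 16, 37, 6]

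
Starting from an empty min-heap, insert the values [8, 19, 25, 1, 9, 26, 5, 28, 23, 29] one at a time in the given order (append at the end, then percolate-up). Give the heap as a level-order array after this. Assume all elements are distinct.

Insert 8:
  append 8 at index 0 → [8] (no swap needed)
Insert 19:
  append 19 at index 1 → [8, 19] (no swap needed)
Insert 25:
  append 25 at index 2 → [8, 19, 25] (no swap needed)
Insert 1:
  append 1 at index 3 → [8, 19, 25, 1]
  1 < parent 19 at index 1, swap → [8, 1, 25, 19]
  1 < parent 8 at index 0, swap → [1, 8, 25, 19]
Insert 9:
  append 9 at index 4 → [1, 8, 25, 19, 9] (no swap needed)
Insert 26:
  append 26 at index 5 → [1, 8, 25, 19, 9, 26] (no swap needed)
Insert 5:
  append 5 at index 6 → [1, 8, 25, 19, 9, 26, 5]
  5 < parent 25 at index 2, swap → [1, 8, 5, 19, 9, 26, 25]
Insert 28:
  append 28 at index 7 → [1, 8, 5, 19, 9, 26, 25, 28] (no swap needed)
Insert 23:
  append 23 at index 8 → [1, 8, 5, 19, 9, 26, 25, 28, 23] (no swap needed)
Insert 29:
  append 29 at index 9 → [1, 8, 5, 19, 9, 26, 25, 28, 23, 29] (no swap needed)

[1, 8, 5, 19, 9, 26, 25, 28, 23, 29]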